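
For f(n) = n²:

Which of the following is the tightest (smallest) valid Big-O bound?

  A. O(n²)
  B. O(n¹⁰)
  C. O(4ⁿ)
A

f(n) = n² is O(n²).
All listed options are valid Big-O bounds (upper bounds),
but O(n²) is the tightest (smallest valid bound).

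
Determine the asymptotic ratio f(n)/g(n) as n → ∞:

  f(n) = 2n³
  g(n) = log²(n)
∞

Since 2n³ (O(n³)) grows faster than log²(n) (O(log² n)),
the ratio f(n)/g(n) → ∞ as n → ∞.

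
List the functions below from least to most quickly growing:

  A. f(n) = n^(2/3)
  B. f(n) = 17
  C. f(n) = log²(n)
B < C < A

Comparing growth rates:
B = 17 is O(1)
C = log²(n) is O(log² n)
A = n^(2/3) is O(n^(2/3))

Therefore, the order from slowest to fastest is: B < C < A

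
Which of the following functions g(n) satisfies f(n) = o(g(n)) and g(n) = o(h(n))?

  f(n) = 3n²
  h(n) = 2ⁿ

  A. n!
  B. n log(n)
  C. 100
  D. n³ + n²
D

We need g(n) with 3n² = o(g(n)) and g(n) = o(2ⁿ), i.e. O(n²) ≺ g ≺ O(2ⁿ).
Check each option:
  A. n! — O(n!) does not grow strictly slower than h(n)
  B. n log(n) — O(n log n) does not grow strictly faster than f(n)
  C. 100 — O(1) does not grow strictly faster than f(n)
  D. n³ + n² — O(n³) is strictly between O(n²) and O(2ⁿ) ✓

Only option D (n³ + n²) lies strictly between.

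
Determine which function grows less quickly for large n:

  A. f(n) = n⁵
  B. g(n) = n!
A

f(n) = n⁵ is O(n⁵), while g(n) = n! is O(n!).
Since O(n⁵) grows slower than O(n!), f(n) is dominated.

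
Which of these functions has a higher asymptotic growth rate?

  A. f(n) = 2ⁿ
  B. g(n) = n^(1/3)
A

f(n) = 2ⁿ is O(2ⁿ), while g(n) = n^(1/3) is O(n^(1/3)).
Since O(2ⁿ) grows faster than O(n^(1/3)), f(n) dominates.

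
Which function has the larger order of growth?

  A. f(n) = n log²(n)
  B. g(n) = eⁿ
B

f(n) = n log²(n) is O(n log² n), while g(n) = eⁿ is O(eⁿ).
Since O(eⁿ) grows faster than O(n log² n), g(n) dominates.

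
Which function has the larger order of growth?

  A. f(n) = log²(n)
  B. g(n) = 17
A

f(n) = log²(n) is O(log² n), while g(n) = 17 is O(1).
Since O(log² n) grows faster than O(1), f(n) dominates.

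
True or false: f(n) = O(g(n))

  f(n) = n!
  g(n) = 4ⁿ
False

f(n) = n! is O(n!), and g(n) = 4ⁿ is O(4ⁿ).
Since O(n!) grows faster than O(4ⁿ), f(n) = O(g(n)) is false.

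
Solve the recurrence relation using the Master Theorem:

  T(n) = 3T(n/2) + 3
Θ(n^log₂(3))

Master Theorem: a = 3, b = 2, f(n) = 3.
Compute the critical exponent d = log₂(3) = 1.585.
Compare f(n) = Θ(1) against n^d:
  k = 0 < d = 1.585, so f(n) = O(n^(d-ε)) — Case 1.
  The recursion cost dominates: T(n) = Θ(n^d) = Θ(n^log₂(3)).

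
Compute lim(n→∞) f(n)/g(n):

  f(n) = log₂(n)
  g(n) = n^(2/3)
0

Since log₂(n) (O(log n)) grows slower than n^(2/3) (O(n^(2/3))),
the ratio f(n)/g(n) → 0 as n → ∞.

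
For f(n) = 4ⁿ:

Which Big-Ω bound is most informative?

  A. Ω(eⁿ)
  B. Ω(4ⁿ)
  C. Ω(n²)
B

f(n) = 4ⁿ is Ω(4ⁿ).
All listed options are valid Big-Ω bounds (lower bounds),
but Ω(4ⁿ) is the tightest (largest valid bound).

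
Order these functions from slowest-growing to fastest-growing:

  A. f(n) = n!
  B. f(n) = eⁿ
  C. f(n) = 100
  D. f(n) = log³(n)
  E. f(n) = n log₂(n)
C < D < E < B < A

Comparing growth rates:
C = 100 is O(1)
D = log³(n) is O(log³ n)
E = n log₂(n) is O(n log n)
B = eⁿ is O(eⁿ)
A = n! is O(n!)

Therefore, the order from slowest to fastest is: C < D < E < B < A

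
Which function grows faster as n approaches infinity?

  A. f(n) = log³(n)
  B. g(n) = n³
B

f(n) = log³(n) is O(log³ n), while g(n) = n³ is O(n³).
Since O(n³) grows faster than O(log³ n), g(n) dominates.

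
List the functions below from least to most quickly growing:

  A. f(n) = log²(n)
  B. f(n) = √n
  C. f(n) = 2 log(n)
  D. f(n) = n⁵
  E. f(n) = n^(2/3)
C < A < B < E < D

Comparing growth rates:
C = 2 log(n) is O(log n)
A = log²(n) is O(log² n)
B = √n is O(√n)
E = n^(2/3) is O(n^(2/3))
D = n⁵ is O(n⁵)

Therefore, the order from slowest to fastest is: C < A < B < E < D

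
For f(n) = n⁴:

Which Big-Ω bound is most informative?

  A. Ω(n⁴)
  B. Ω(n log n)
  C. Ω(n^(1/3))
A

f(n) = n⁴ is Ω(n⁴).
All listed options are valid Big-Ω bounds (lower bounds),
but Ω(n⁴) is the tightest (largest valid bound).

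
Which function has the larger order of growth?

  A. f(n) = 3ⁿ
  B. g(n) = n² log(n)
A

f(n) = 3ⁿ is O(3ⁿ), while g(n) = n² log(n) is O(n² log n).
Since O(3ⁿ) grows faster than O(n² log n), f(n) dominates.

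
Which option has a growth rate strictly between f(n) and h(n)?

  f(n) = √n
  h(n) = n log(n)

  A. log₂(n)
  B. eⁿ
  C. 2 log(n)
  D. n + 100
D

We need g(n) with √n = o(g(n)) and g(n) = o(n log(n)), i.e. O(√n) ≺ g ≺ O(n log n).
Check each option:
  A. log₂(n) — O(log n) does not grow strictly faster than f(n)
  B. eⁿ — O(eⁿ) does not grow strictly slower than h(n)
  C. 2 log(n) — O(log n) does not grow strictly faster than f(n)
  D. n + 100 — O(n) is strictly between O(√n) and O(n log n) ✓

Only option D (n + 100) lies strictly between.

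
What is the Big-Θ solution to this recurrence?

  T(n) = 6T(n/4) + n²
Θ(n²)

Master Theorem: a = 6, b = 4, f(n) = n².
Compute the critical exponent d = log₄(6) = 1.292.
Compare f(n) = Θ(n²) against n^d:
  k = 2 > d = 1.292, so f(n) = Ω(n^(d+ε)) — Case 3.
  Regularity: a·(n/b)^2/n^2 = a/b^2 = 6/16 < 1 ✓.
  The top-level work dominates: T(n) = Θ(f(n)) = Θ(n²).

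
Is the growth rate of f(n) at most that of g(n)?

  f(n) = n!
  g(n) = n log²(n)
False

f(n) = n! is O(n!), and g(n) = n log²(n) is O(n log² n).
Since O(n!) grows faster than O(n log² n), f(n) = O(g(n)) is false.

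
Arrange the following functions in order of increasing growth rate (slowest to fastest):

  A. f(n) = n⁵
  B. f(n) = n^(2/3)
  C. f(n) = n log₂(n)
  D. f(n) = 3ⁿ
B < C < A < D

Comparing growth rates:
B = n^(2/3) is O(n^(2/3))
C = n log₂(n) is O(n log n)
A = n⁵ is O(n⁵)
D = 3ⁿ is O(3ⁿ)

Therefore, the order from slowest to fastest is: B < C < A < D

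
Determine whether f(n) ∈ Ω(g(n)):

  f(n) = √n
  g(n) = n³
False

f(n) = √n is O(√n), and g(n) = n³ is O(n³).
Since O(√n) grows slower than O(n³), f(n) = Ω(g(n)) is false.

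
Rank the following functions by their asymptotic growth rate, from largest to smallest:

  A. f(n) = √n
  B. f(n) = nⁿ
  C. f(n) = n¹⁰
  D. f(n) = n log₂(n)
B > C > D > A

Comparing growth rates:
B = nⁿ is O(nⁿ)
C = n¹⁰ is O(n¹⁰)
D = n log₂(n) is O(n log n)
A = √n is O(√n)

Therefore, the order from fastest to slowest is: B > C > D > A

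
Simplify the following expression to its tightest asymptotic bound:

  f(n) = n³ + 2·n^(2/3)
Θ(n³)

Order the terms by growth rate: 2·n^(2/3) ≺ n³.
The fastest-growing term n³ dominates as n → ∞; dropping its constant factor gives Θ(n³).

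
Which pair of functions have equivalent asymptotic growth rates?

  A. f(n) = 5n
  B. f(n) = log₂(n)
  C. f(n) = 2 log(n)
B and C

Examining each function:
  A. 5n is O(n)
  B. log₂(n) is O(log n)
  C. 2 log(n) is O(log n)

Functions B and C both have the same complexity class.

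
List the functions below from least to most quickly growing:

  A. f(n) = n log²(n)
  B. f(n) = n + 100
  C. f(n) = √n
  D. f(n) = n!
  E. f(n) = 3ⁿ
C < B < A < E < D

Comparing growth rates:
C = √n is O(√n)
B = n + 100 is O(n)
A = n log²(n) is O(n log² n)
E = 3ⁿ is O(3ⁿ)
D = n! is O(n!)

Therefore, the order from slowest to fastest is: C < B < A < E < D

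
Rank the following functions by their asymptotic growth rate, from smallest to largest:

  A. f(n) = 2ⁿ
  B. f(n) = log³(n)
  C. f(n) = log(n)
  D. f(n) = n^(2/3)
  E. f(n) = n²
C < B < D < E < A

Comparing growth rates:
C = log(n) is O(log n)
B = log³(n) is O(log³ n)
D = n^(2/3) is O(n^(2/3))
E = n² is O(n²)
A = 2ⁿ is O(2ⁿ)

Therefore, the order from slowest to fastest is: C < B < D < E < A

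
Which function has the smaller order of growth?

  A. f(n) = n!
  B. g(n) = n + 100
B

f(n) = n! is O(n!), while g(n) = n + 100 is O(n).
Since O(n) grows slower than O(n!), g(n) is dominated.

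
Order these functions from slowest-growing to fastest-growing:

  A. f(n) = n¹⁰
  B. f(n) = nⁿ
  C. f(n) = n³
C < A < B

Comparing growth rates:
C = n³ is O(n³)
A = n¹⁰ is O(n¹⁰)
B = nⁿ is O(nⁿ)

Therefore, the order from slowest to fastest is: C < A < B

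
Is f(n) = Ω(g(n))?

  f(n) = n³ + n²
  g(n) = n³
True

f(n) = n³ + n² and g(n) = n³ are both O(n³).
Big-Ω permits equal growth rates (f ≥ c·g for some c > 0), so f(n) = Ω(g(n)) is true.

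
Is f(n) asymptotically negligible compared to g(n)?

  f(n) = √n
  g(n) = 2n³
True

f(n) = √n is O(√n), and g(n) = 2n³ is O(n³).
Since O(√n) grows strictly slower than O(n³), f(n) = o(g(n)) is true.
This means lim(n→∞) f(n)/g(n) = 0.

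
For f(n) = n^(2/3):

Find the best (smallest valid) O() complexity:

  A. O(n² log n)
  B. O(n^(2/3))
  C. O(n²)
B

f(n) = n^(2/3) is O(n^(2/3)).
All listed options are valid Big-O bounds (upper bounds),
but O(n^(2/3)) is the tightest (smallest valid bound).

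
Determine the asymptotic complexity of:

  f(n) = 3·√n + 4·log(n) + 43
O(√n)

The dominant term in 3·√n + 4·log(n) + 43 is 3·√n, which is Θ(√n).
Lower-order terms (4·log(n), 43) are asymptotically negligible.
Constants are absorbed, so the tightest bound is O(√n).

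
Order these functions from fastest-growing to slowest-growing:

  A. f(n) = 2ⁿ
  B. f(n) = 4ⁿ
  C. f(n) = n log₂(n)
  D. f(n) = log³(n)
B > A > C > D

Comparing growth rates:
B = 4ⁿ is O(4ⁿ)
A = 2ⁿ is O(2ⁿ)
C = n log₂(n) is O(n log n)
D = log³(n) is O(log³ n)

Therefore, the order from fastest to slowest is: B > A > C > D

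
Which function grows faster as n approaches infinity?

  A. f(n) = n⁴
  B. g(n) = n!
B

f(n) = n⁴ is O(n⁴), while g(n) = n! is O(n!).
Since O(n!) grows faster than O(n⁴), g(n) dominates.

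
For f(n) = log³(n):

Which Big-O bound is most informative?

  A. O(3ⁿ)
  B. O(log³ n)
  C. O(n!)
B

f(n) = log³(n) is O(log³ n).
All listed options are valid Big-O bounds (upper bounds),
but O(log³ n) is the tightest (smallest valid bound).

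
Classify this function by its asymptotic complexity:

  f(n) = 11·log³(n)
O(log³ n)

The dominant term in 11·log³(n) is 11·log³(n), which is Θ(log³ n).
Constants are absorbed, so the tightest bound is O(log³ n).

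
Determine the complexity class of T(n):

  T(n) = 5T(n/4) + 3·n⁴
Θ(n⁴)

Master Theorem: a = 5, b = 4, f(n) = 3·n⁴.
Compute the critical exponent d = log₄(5) = 1.161.
Compare f(n) = Θ(n⁴) against n^d:
  k = 4 > d = 1.161, so f(n) = Ω(n^(d+ε)) — Case 3.
  Regularity: a·(n/b)^4/n^4 = a/b^4 = 5/256 < 1 ✓.
  The top-level work dominates: T(n) = Θ(f(n)) = Θ(n⁴).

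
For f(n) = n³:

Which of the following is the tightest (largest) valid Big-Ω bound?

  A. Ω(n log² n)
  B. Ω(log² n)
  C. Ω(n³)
C

f(n) = n³ is Ω(n³).
All listed options are valid Big-Ω bounds (lower bounds),
but Ω(n³) is the tightest (largest valid bound).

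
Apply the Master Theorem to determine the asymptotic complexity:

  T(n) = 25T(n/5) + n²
Θ(n² log n)

Master Theorem: a = 25, b = 5, f(n) = n².
Compute the critical exponent d = log₅(25) = 2.
Compare f(n) = Θ(n²) against n^d:
  k = 2 = d, so f(n) = Θ(n^d) — Case 2.
  Work is balanced across levels: T(n) = Θ(n^d log n) = Θ(n² log n).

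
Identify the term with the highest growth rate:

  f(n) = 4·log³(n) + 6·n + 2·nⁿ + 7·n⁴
2·nⁿ

Looking at each term:
  - 4·log³(n) is O(log³ n)
  - 6·n is O(n)
  - 2·nⁿ is O(nⁿ)
  - 7·n⁴ is O(n⁴)

The term 2·nⁿ (O(nⁿ)) grows fastest and dominates all others.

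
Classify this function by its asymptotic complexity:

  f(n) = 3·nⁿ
O(nⁿ)

The dominant term in 3·nⁿ is 3·nⁿ, which is Θ(nⁿ).
Constants are absorbed, so the tightest bound is O(nⁿ).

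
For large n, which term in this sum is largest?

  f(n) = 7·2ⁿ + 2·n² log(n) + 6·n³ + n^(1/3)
7·2ⁿ

Looking at each term:
  - 7·2ⁿ is O(2ⁿ)
  - 2·n² log(n) is O(n² log n)
  - 6·n³ is O(n³)
  - n^(1/3) is O(n^(1/3))

The term 7·2ⁿ (O(2ⁿ)) grows fastest and dominates all others.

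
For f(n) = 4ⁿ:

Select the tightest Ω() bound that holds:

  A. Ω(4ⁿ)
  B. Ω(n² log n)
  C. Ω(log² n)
A

f(n) = 4ⁿ is Ω(4ⁿ).
All listed options are valid Big-Ω bounds (lower bounds),
but Ω(4ⁿ) is the tightest (largest valid bound).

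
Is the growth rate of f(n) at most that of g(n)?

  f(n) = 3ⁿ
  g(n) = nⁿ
True

f(n) = 3ⁿ is O(3ⁿ), and g(n) = nⁿ is O(nⁿ).
Since O(3ⁿ) ⊆ O(nⁿ) (f grows no faster than g), f(n) = O(g(n)) is true.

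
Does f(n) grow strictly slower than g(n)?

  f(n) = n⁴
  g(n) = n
False

f(n) = n⁴ is O(n⁴), and g(n) = n is O(n).
Since O(n⁴) grows faster than or equal to O(n), f(n) = o(g(n)) is false.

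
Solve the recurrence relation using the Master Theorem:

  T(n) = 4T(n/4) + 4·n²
Θ(n²)

Master Theorem: a = 4, b = 4, f(n) = 4·n².
Compute the critical exponent d = log₄(4) = 1.
Compare f(n) = Θ(n²) against n^d:
  k = 2 > d = 1, so f(n) = Ω(n^(d+ε)) — Case 3.
  Regularity: a·(n/b)^2/n^2 = a/b^2 = 4/16 < 1 ✓.
  The top-level work dominates: T(n) = Θ(f(n)) = Θ(n²).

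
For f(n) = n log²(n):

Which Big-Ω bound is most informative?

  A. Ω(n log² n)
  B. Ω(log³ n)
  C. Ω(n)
A

f(n) = n log²(n) is Ω(n log² n).
All listed options are valid Big-Ω bounds (lower bounds),
but Ω(n log² n) is the tightest (largest valid bound).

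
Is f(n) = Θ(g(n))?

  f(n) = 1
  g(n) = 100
True

f(n) = 1 and g(n) = 100 are both O(1).
Since they have the same asymptotic growth rate, f(n) = Θ(g(n)) is true.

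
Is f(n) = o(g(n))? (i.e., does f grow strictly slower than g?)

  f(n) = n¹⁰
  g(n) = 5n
False

f(n) = n¹⁰ is O(n¹⁰), and g(n) = 5n is O(n).
Since O(n¹⁰) grows faster than or equal to O(n), f(n) = o(g(n)) is false.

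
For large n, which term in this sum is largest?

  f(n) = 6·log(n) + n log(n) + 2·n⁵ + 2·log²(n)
2·n⁵

Looking at each term:
  - 6·log(n) is O(log n)
  - n log(n) is O(n log n)
  - 2·n⁵ is O(n⁵)
  - 2·log²(n) is O(log² n)

The term 2·n⁵ (O(n⁵)) grows fastest and dominates all others.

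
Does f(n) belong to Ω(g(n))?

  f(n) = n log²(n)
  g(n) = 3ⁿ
False

f(n) = n log²(n) is O(n log² n), and g(n) = 3ⁿ is O(3ⁿ).
Since O(n log² n) grows slower than O(3ⁿ), f(n) = Ω(g(n)) is false.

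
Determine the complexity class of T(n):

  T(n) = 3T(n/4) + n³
Θ(n³)

Master Theorem: a = 3, b = 4, f(n) = n³.
Compute the critical exponent d = log₄(3) = 0.792.
Compare f(n) = Θ(n³) against n^d:
  k = 3 > d = 0.792, so f(n) = Ω(n^(d+ε)) — Case 3.
  Regularity: a·(n/b)^3/n^3 = a/b^3 = 3/64 < 1 ✓.
  The top-level work dominates: T(n) = Θ(f(n)) = Θ(n³).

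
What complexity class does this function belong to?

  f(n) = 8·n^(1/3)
O(n^(1/3))

The dominant term in 8·n^(1/3) is 8·n^(1/3), which is Θ(n^(1/3)).
Constants are absorbed, so the tightest bound is O(n^(1/3)).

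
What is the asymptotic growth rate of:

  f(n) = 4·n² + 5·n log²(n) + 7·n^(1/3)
Θ(n²)

Order the terms by growth rate: 7·n^(1/3) ≺ 5·n log²(n) ≺ 4·n².
The fastest-growing term 4·n² dominates as n → ∞; dropping its constant factor gives Θ(n²).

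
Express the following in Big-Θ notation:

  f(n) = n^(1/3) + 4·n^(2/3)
Θ(n^(2/3))

Order the terms by growth rate: n^(1/3) ≺ 4·n^(2/3).
The fastest-growing term 4·n^(2/3) dominates as n → ∞; dropping its constant factor gives Θ(n^(2/3)).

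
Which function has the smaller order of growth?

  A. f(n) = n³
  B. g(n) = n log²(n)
B

f(n) = n³ is O(n³), while g(n) = n log²(n) is O(n log² n).
Since O(n log² n) grows slower than O(n³), g(n) is dominated.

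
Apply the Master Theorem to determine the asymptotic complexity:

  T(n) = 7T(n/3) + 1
Θ(n^log₃(7))

Master Theorem: a = 7, b = 3, f(n) = 1.
Compute the critical exponent d = log₃(7) = 1.771.
Compare f(n) = Θ(1) against n^d:
  k = 0 < d = 1.771, so f(n) = O(n^(d-ε)) — Case 1.
  The recursion cost dominates: T(n) = Θ(n^d) = Θ(n^log₃(7)).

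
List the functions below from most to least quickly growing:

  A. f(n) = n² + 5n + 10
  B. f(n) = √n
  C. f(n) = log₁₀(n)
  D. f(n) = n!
D > A > B > C

Comparing growth rates:
D = n! is O(n!)
A = n² + 5n + 10 is O(n²)
B = √n is O(√n)
C = log₁₀(n) is O(log n)

Therefore, the order from fastest to slowest is: D > A > B > C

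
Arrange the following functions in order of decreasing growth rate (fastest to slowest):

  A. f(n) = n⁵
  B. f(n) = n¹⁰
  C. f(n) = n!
C > B > A

Comparing growth rates:
C = n! is O(n!)
B = n¹⁰ is O(n¹⁰)
A = n⁵ is O(n⁵)

Therefore, the order from fastest to slowest is: C > B > A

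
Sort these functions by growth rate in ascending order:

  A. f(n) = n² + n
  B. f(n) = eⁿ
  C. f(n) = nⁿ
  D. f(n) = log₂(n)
D < A < B < C

Comparing growth rates:
D = log₂(n) is O(log n)
A = n² + n is O(n²)
B = eⁿ is O(eⁿ)
C = nⁿ is O(nⁿ)

Therefore, the order from slowest to fastest is: D < A < B < C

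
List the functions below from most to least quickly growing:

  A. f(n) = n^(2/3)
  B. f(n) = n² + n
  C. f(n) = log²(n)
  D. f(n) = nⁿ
D > B > A > C

Comparing growth rates:
D = nⁿ is O(nⁿ)
B = n² + n is O(n²)
A = n^(2/3) is O(n^(2/3))
C = log²(n) is O(log² n)

Therefore, the order from fastest to slowest is: D > B > A > C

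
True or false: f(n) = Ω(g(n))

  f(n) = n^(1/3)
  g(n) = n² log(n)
False

f(n) = n^(1/3) is O(n^(1/3)), and g(n) = n² log(n) is O(n² log n).
Since O(n^(1/3)) grows slower than O(n² log n), f(n) = Ω(g(n)) is false.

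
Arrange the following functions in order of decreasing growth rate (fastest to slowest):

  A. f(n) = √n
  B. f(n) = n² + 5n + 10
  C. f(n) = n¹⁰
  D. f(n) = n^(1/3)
C > B > A > D

Comparing growth rates:
C = n¹⁰ is O(n¹⁰)
B = n² + 5n + 10 is O(n²)
A = √n is O(√n)
D = n^(1/3) is O(n^(1/3))

Therefore, the order from fastest to slowest is: C > B > A > D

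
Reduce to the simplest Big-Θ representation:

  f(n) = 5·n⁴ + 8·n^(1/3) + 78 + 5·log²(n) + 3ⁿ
Θ(3ⁿ)

Order the terms by growth rate: 78 ≺ 5·log²(n) ≺ 8·n^(1/3) ≺ 5·n⁴ ≺ 3ⁿ.
The fastest-growing term 3ⁿ dominates as n → ∞; dropping its constant factor gives Θ(3ⁿ).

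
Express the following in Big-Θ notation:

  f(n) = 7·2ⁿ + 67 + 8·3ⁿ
Θ(3ⁿ)

Order the terms by growth rate: 67 ≺ 7·2ⁿ ≺ 8·3ⁿ.
The fastest-growing term 8·3ⁿ dominates as n → ∞; dropping its constant factor gives Θ(3ⁿ).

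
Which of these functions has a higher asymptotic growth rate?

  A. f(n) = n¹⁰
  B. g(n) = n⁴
A

f(n) = n¹⁰ is O(n¹⁰), while g(n) = n⁴ is O(n⁴).
Since O(n¹⁰) grows faster than O(n⁴), f(n) dominates.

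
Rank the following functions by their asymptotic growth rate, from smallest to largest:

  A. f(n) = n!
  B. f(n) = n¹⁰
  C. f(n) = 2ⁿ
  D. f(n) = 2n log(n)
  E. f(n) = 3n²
D < E < B < C < A

Comparing growth rates:
D = 2n log(n) is O(n log n)
E = 3n² is O(n²)
B = n¹⁰ is O(n¹⁰)
C = 2ⁿ is O(2ⁿ)
A = n! is O(n!)

Therefore, the order from slowest to fastest is: D < E < B < C < A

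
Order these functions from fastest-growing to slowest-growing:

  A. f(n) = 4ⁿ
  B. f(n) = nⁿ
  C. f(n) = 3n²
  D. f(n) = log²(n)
B > A > C > D

Comparing growth rates:
B = nⁿ is O(nⁿ)
A = 4ⁿ is O(4ⁿ)
C = 3n² is O(n²)
D = log²(n) is O(log² n)

Therefore, the order from fastest to slowest is: B > A > C > D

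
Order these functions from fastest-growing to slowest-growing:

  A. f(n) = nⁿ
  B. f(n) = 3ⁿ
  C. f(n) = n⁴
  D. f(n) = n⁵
A > B > D > C

Comparing growth rates:
A = nⁿ is O(nⁿ)
B = 3ⁿ is O(3ⁿ)
D = n⁵ is O(n⁵)
C = n⁴ is O(n⁴)

Therefore, the order from fastest to slowest is: A > B > D > C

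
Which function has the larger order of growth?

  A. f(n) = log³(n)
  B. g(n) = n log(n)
B

f(n) = log³(n) is O(log³ n), while g(n) = n log(n) is O(n log n).
Since O(n log n) grows faster than O(log³ n), g(n) dominates.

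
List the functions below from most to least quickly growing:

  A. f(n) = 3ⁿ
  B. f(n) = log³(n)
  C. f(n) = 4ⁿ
C > A > B

Comparing growth rates:
C = 4ⁿ is O(4ⁿ)
A = 3ⁿ is O(3ⁿ)
B = log³(n) is O(log³ n)

Therefore, the order from fastest to slowest is: C > A > B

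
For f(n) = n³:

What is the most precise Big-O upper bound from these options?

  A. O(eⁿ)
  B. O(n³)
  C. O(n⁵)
B

f(n) = n³ is O(n³).
All listed options are valid Big-O bounds (upper bounds),
but O(n³) is the tightest (smallest valid bound).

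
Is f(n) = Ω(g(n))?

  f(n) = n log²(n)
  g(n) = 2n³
False

f(n) = n log²(n) is O(n log² n), and g(n) = 2n³ is O(n³).
Since O(n log² n) grows slower than O(n³), f(n) = Ω(g(n)) is false.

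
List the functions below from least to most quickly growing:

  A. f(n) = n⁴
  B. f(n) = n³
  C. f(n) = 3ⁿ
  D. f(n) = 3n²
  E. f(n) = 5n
E < D < B < A < C

Comparing growth rates:
E = 5n is O(n)
D = 3n² is O(n²)
B = n³ is O(n³)
A = n⁴ is O(n⁴)
C = 3ⁿ is O(3ⁿ)

Therefore, the order from slowest to fastest is: E < D < B < A < C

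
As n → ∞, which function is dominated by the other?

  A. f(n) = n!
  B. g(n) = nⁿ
A

f(n) = n! is O(n!), while g(n) = nⁿ is O(nⁿ).
Since O(n!) grows slower than O(nⁿ), f(n) is dominated.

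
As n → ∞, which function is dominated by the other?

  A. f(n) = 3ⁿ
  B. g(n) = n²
B

f(n) = 3ⁿ is O(3ⁿ), while g(n) = n² is O(n²).
Since O(n²) grows slower than O(3ⁿ), g(n) is dominated.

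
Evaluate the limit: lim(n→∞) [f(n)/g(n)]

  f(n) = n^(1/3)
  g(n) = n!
0

Since n^(1/3) (O(n^(1/3))) grows slower than n! (O(n!)),
the ratio f(n)/g(n) → 0 as n → ∞.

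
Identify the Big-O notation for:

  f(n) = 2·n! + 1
O(n!)

The dominant term in 2·n! + 1 is 2·n!, which is Θ(n!).
Lower-order terms (1) are asymptotically negligible.
Constants are absorbed, so the tightest bound is O(n!).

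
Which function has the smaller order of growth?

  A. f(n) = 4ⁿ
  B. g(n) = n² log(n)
B

f(n) = 4ⁿ is O(4ⁿ), while g(n) = n² log(n) is O(n² log n).
Since O(n² log n) grows slower than O(4ⁿ), g(n) is dominated.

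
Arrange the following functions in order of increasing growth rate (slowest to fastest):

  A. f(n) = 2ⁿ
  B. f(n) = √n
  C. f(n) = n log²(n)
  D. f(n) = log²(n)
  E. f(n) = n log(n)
D < B < E < C < A

Comparing growth rates:
D = log²(n) is O(log² n)
B = √n is O(√n)
E = n log(n) is O(n log n)
C = n log²(n) is O(n log² n)
A = 2ⁿ is O(2ⁿ)

Therefore, the order from slowest to fastest is: D < B < E < C < A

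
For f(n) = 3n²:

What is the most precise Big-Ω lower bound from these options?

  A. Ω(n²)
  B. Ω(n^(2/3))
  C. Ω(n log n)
A

f(n) = 3n² is Ω(n²).
All listed options are valid Big-Ω bounds (lower bounds),
but Ω(n²) is the tightest (largest valid bound).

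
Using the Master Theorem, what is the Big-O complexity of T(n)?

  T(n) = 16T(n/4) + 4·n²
Θ(n² log n)

Master Theorem: a = 16, b = 4, f(n) = 4·n².
Compute the critical exponent d = log₄(16) = 2.
Compare f(n) = Θ(n²) against n^d:
  k = 2 = d, so f(n) = Θ(n^d) — Case 2.
  Work is balanced across levels: T(n) = Θ(n^d log n) = Θ(n² log n).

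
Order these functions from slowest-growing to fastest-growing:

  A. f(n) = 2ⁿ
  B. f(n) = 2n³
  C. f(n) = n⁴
B < C < A

Comparing growth rates:
B = 2n³ is O(n³)
C = n⁴ is O(n⁴)
A = 2ⁿ is O(2ⁿ)

Therefore, the order from slowest to fastest is: B < C < A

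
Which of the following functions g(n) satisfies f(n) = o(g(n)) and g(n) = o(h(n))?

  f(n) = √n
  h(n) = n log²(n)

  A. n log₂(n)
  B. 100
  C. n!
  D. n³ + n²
A

We need g(n) with √n = o(g(n)) and g(n) = o(n log²(n)), i.e. O(√n) ≺ g ≺ O(n log² n).
Check each option:
  A. n log₂(n) — O(n log n) is strictly between O(√n) and O(n log² n) ✓
  B. 100 — O(1) does not grow strictly faster than f(n)
  C. n! — O(n!) does not grow strictly slower than h(n)
  D. n³ + n² — O(n³) does not grow strictly slower than h(n)

Only option A (n log₂(n)) lies strictly between.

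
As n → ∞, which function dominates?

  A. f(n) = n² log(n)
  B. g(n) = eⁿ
B

f(n) = n² log(n) is O(n² log n), while g(n) = eⁿ is O(eⁿ).
Since O(eⁿ) grows faster than O(n² log n), g(n) dominates.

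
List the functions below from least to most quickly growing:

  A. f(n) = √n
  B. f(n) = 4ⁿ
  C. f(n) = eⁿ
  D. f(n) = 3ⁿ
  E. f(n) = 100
E < A < C < D < B

Comparing growth rates:
E = 100 is O(1)
A = √n is O(√n)
C = eⁿ is O(eⁿ)
D = 3ⁿ is O(3ⁿ)
B = 4ⁿ is O(4ⁿ)

Therefore, the order from slowest to fastest is: E < A < C < D < B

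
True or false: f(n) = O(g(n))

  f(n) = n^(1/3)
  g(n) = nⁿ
True

f(n) = n^(1/3) is O(n^(1/3)), and g(n) = nⁿ is O(nⁿ).
Since O(n^(1/3)) ⊆ O(nⁿ) (f grows no faster than g), f(n) = O(g(n)) is true.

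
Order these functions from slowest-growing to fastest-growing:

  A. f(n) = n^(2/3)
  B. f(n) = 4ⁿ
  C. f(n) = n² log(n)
A < C < B

Comparing growth rates:
A = n^(2/3) is O(n^(2/3))
C = n² log(n) is O(n² log n)
B = 4ⁿ is O(4ⁿ)

Therefore, the order from slowest to fastest is: A < C < B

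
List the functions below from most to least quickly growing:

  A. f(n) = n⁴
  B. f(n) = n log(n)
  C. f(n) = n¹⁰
C > A > B

Comparing growth rates:
C = n¹⁰ is O(n¹⁰)
A = n⁴ is O(n⁴)
B = n log(n) is O(n log n)

Therefore, the order from fastest to slowest is: C > A > B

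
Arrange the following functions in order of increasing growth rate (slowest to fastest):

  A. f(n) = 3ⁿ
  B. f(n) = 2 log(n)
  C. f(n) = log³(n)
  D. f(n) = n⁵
B < C < D < A

Comparing growth rates:
B = 2 log(n) is O(log n)
C = log³(n) is O(log³ n)
D = n⁵ is O(n⁵)
A = 3ⁿ is O(3ⁿ)

Therefore, the order from slowest to fastest is: B < C < D < A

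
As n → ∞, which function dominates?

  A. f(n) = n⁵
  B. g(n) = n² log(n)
A

f(n) = n⁵ is O(n⁵), while g(n) = n² log(n) is O(n² log n).
Since O(n⁵) grows faster than O(n² log n), f(n) dominates.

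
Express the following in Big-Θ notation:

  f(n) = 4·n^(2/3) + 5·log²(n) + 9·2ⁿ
Θ(2ⁿ)

Order the terms by growth rate: 5·log²(n) ≺ 4·n^(2/3) ≺ 9·2ⁿ.
The fastest-growing term 9·2ⁿ dominates as n → ∞; dropping its constant factor gives Θ(2ⁿ).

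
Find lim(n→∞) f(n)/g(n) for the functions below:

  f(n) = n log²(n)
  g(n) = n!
0

Since n log²(n) (O(n log² n)) grows slower than n! (O(n!)),
the ratio f(n)/g(n) → 0 as n → ∞.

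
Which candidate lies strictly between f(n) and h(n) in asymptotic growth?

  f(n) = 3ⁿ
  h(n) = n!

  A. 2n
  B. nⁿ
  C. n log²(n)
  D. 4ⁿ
D

We need g(n) with 3ⁿ = o(g(n)) and g(n) = o(n!), i.e. O(3ⁿ) ≺ g ≺ O(n!).
Check each option:
  A. 2n — O(n) does not grow strictly faster than f(n)
  B. nⁿ — O(nⁿ) does not grow strictly slower than h(n)
  C. n log²(n) — O(n log² n) does not grow strictly faster than f(n)
  D. 4ⁿ — O(4ⁿ) is strictly between O(3ⁿ) and O(n!) ✓

Only option D (4ⁿ) lies strictly between.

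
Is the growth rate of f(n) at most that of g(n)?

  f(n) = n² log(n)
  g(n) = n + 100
False

f(n) = n² log(n) is O(n² log n), and g(n) = n + 100 is O(n).
Since O(n² log n) grows faster than O(n), f(n) = O(g(n)) is false.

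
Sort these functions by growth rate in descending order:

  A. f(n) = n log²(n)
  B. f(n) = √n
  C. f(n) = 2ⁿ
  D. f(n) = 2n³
C > D > A > B

Comparing growth rates:
C = 2ⁿ is O(2ⁿ)
D = 2n³ is O(n³)
A = n log²(n) is O(n log² n)
B = √n is O(√n)

Therefore, the order from fastest to slowest is: C > D > A > B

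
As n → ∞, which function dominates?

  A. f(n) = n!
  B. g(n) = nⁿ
B

f(n) = n! is O(n!), while g(n) = nⁿ is O(nⁿ).
Since O(nⁿ) grows faster than O(n!), g(n) dominates.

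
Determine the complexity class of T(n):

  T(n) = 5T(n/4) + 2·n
Θ(n^log₄(5))

Master Theorem: a = 5, b = 4, f(n) = 2·n.
Compute the critical exponent d = log₄(5) = 1.161.
Compare f(n) = Θ(n) against n^d:
  k = 1 < d = 1.161, so f(n) = O(n^(d-ε)) — Case 1.
  The recursion cost dominates: T(n) = Θ(n^d) = Θ(n^log₄(5)).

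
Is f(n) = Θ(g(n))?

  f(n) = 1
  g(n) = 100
True

f(n) = 1 and g(n) = 100 are both O(1).
Since they have the same asymptotic growth rate, f(n) = Θ(g(n)) is true.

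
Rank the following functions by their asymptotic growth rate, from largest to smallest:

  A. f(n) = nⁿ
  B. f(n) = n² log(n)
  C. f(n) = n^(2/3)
A > B > C

Comparing growth rates:
A = nⁿ is O(nⁿ)
B = n² log(n) is O(n² log n)
C = n^(2/3) is O(n^(2/3))

Therefore, the order from fastest to slowest is: A > B > C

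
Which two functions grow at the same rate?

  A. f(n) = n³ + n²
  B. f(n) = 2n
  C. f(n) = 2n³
A and C

Examining each function:
  A. n³ + n² is O(n³)
  B. 2n is O(n)
  C. 2n³ is O(n³)

Functions A and C both have the same complexity class.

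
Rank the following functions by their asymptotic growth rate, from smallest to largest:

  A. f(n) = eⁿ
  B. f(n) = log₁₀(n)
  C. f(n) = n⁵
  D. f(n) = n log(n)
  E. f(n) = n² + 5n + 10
B < D < E < C < A

Comparing growth rates:
B = log₁₀(n) is O(log n)
D = n log(n) is O(n log n)
E = n² + 5n + 10 is O(n²)
C = n⁵ is O(n⁵)
A = eⁿ is O(eⁿ)

Therefore, the order from slowest to fastest is: B < D < E < C < A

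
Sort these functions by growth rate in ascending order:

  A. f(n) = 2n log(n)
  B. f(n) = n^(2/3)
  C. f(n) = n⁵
B < A < C

Comparing growth rates:
B = n^(2/3) is O(n^(2/3))
A = 2n log(n) is O(n log n)
C = n⁵ is O(n⁵)

Therefore, the order from slowest to fastest is: B < A < C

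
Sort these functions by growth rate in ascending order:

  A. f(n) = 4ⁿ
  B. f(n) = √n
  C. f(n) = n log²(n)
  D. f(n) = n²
B < C < D < A

Comparing growth rates:
B = √n is O(√n)
C = n log²(n) is O(n log² n)
D = n² is O(n²)
A = 4ⁿ is O(4ⁿ)

Therefore, the order from slowest to fastest is: B < C < D < A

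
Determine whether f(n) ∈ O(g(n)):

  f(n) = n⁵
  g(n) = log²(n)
False

f(n) = n⁵ is O(n⁵), and g(n) = log²(n) is O(log² n).
Since O(n⁵) grows faster than O(log² n), f(n) = O(g(n)) is false.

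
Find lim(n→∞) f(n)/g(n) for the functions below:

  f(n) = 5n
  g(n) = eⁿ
0

Since 5n (O(n)) grows slower than eⁿ (O(eⁿ)),
the ratio f(n)/g(n) → 0 as n → ∞.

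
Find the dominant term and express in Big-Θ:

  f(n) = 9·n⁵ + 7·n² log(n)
Θ(n⁵)

Order the terms by growth rate: 7·n² log(n) ≺ 9·n⁵.
The fastest-growing term 9·n⁵ dominates as n → ∞; dropping its constant factor gives Θ(n⁵).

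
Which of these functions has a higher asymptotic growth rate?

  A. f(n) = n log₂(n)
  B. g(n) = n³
B

f(n) = n log₂(n) is O(n log n), while g(n) = n³ is O(n³).
Since O(n³) grows faster than O(n log n), g(n) dominates.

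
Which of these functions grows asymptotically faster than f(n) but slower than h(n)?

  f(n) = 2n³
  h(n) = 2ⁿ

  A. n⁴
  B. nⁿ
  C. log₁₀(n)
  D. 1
A

We need g(n) with 2n³ = o(g(n)) and g(n) = o(2ⁿ), i.e. O(n³) ≺ g ≺ O(2ⁿ).
Check each option:
  A. n⁴ — O(n⁴) is strictly between O(n³) and O(2ⁿ) ✓
  B. nⁿ — O(nⁿ) does not grow strictly slower than h(n)
  C. log₁₀(n) — O(log n) does not grow strictly faster than f(n)
  D. 1 — O(1) does not grow strictly faster than f(n)

Only option A (n⁴) lies strictly between.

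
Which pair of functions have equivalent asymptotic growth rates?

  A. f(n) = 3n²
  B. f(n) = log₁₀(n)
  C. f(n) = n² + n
A and C

Examining each function:
  A. 3n² is O(n²)
  B. log₁₀(n) is O(log n)
  C. n² + n is O(n²)

Functions A and C both have the same complexity class.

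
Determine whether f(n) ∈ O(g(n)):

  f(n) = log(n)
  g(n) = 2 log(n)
True

f(n) = log(n) and g(n) = 2 log(n) are both O(log n).
Big-O permits equal growth rates (f ≤ c·g for some c), so f(n) = O(g(n)) is true.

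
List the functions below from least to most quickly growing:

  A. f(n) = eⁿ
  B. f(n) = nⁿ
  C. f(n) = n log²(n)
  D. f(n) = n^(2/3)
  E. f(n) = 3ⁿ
D < C < A < E < B

Comparing growth rates:
D = n^(2/3) is O(n^(2/3))
C = n log²(n) is O(n log² n)
A = eⁿ is O(eⁿ)
E = 3ⁿ is O(3ⁿ)
B = nⁿ is O(nⁿ)

Therefore, the order from slowest to fastest is: D < C < A < E < B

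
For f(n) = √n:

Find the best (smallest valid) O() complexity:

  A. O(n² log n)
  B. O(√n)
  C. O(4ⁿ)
B

f(n) = √n is O(√n).
All listed options are valid Big-O bounds (upper bounds),
but O(√n) is the tightest (smallest valid bound).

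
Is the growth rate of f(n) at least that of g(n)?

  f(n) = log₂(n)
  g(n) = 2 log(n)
True

f(n) = log₂(n) and g(n) = 2 log(n) are both O(log n).
Big-Ω permits equal growth rates (f ≥ c·g for some c > 0), so f(n) = Ω(g(n)) is true.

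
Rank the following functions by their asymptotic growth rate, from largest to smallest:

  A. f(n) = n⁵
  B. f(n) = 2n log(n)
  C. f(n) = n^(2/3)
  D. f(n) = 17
A > B > C > D

Comparing growth rates:
A = n⁵ is O(n⁵)
B = 2n log(n) is O(n log n)
C = n^(2/3) is O(n^(2/3))
D = 17 is O(1)

Therefore, the order from fastest to slowest is: A > B > C > D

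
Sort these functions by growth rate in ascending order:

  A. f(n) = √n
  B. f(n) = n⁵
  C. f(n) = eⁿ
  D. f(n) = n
A < D < B < C

Comparing growth rates:
A = √n is O(√n)
D = n is O(n)
B = n⁵ is O(n⁵)
C = eⁿ is O(eⁿ)

Therefore, the order from slowest to fastest is: A < D < B < C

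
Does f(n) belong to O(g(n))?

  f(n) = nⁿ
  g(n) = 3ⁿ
False

f(n) = nⁿ is O(nⁿ), and g(n) = 3ⁿ is O(3ⁿ).
Since O(nⁿ) grows faster than O(3ⁿ), f(n) = O(g(n)) is false.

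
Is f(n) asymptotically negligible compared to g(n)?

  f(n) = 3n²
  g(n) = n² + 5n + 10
False

f(n) = 3n² is O(n²), and g(n) = n² + 5n + 10 is O(n²).
Since they have the same growth rate, f(n) = o(g(n)) is false.
(f = o(g) requires f to grow strictly slower, not equal.)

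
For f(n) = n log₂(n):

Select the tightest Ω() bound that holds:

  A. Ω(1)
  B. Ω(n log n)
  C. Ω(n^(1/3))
B

f(n) = n log₂(n) is Ω(n log n).
All listed options are valid Big-Ω bounds (lower bounds),
but Ω(n log n) is the tightest (largest valid bound).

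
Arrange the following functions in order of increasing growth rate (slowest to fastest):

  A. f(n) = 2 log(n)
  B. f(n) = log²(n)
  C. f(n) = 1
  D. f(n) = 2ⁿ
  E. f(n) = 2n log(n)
C < A < B < E < D

Comparing growth rates:
C = 1 is O(1)
A = 2 log(n) is O(log n)
B = log²(n) is O(log² n)
E = 2n log(n) is O(n log n)
D = 2ⁿ is O(2ⁿ)

Therefore, the order from slowest to fastest is: C < A < B < E < D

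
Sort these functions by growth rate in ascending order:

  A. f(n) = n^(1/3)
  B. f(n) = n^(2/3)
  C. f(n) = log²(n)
C < A < B

Comparing growth rates:
C = log²(n) is O(log² n)
A = n^(1/3) is O(n^(1/3))
B = n^(2/3) is O(n^(2/3))

Therefore, the order from slowest to fastest is: C < A < B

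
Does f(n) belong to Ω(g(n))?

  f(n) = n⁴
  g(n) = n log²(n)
True

f(n) = n⁴ is O(n⁴), and g(n) = n log²(n) is O(n log² n).
Since O(n⁴) grows at least as fast as O(n log² n), f(n) = Ω(g(n)) is true.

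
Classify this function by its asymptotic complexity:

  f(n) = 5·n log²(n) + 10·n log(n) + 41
O(n log² n)

The dominant term in 5·n log²(n) + 10·n log(n) + 41 is 5·n log²(n), which is Θ(n log² n).
Lower-order terms (10·n log(n), 41) are asymptotically negligible.
Constants are absorbed, so the tightest bound is O(n log² n).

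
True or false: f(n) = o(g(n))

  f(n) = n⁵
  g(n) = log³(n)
False

f(n) = n⁵ is O(n⁵), and g(n) = log³(n) is O(log³ n).
Since O(n⁵) grows faster than or equal to O(log³ n), f(n) = o(g(n)) is false.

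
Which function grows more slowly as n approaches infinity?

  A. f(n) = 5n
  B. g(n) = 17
B

f(n) = 5n is O(n), while g(n) = 17 is O(1).
Since O(1) grows slower than O(n), g(n) is dominated.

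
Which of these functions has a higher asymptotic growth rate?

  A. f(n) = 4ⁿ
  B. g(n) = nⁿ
B

f(n) = 4ⁿ is O(4ⁿ), while g(n) = nⁿ is O(nⁿ).
Since O(nⁿ) grows faster than O(4ⁿ), g(n) dominates.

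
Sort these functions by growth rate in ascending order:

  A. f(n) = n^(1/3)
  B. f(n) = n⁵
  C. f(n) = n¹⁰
A < B < C

Comparing growth rates:
A = n^(1/3) is O(n^(1/3))
B = n⁵ is O(n⁵)
C = n¹⁰ is O(n¹⁰)

Therefore, the order from slowest to fastest is: A < B < C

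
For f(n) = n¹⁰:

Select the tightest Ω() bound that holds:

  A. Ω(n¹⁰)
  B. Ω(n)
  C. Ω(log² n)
A

f(n) = n¹⁰ is Ω(n¹⁰).
All listed options are valid Big-Ω bounds (lower bounds),
but Ω(n¹⁰) is the tightest (largest valid bound).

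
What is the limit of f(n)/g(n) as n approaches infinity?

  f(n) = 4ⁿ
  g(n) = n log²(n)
∞

Since 4ⁿ (O(4ⁿ)) grows faster than n log²(n) (O(n log² n)),
the ratio f(n)/g(n) → ∞ as n → ∞.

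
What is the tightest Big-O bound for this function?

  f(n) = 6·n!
O(n!)

The dominant term in 6·n! is 6·n!, which is Θ(n!).
Constants are absorbed, so the tightest bound is O(n!).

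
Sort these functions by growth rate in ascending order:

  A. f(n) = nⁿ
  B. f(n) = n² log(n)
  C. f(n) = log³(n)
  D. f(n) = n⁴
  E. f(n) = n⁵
C < B < D < E < A

Comparing growth rates:
C = log³(n) is O(log³ n)
B = n² log(n) is O(n² log n)
D = n⁴ is O(n⁴)
E = n⁵ is O(n⁵)
A = nⁿ is O(nⁿ)

Therefore, the order from slowest to fastest is: C < B < D < E < A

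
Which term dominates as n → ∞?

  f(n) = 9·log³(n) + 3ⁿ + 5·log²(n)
3ⁿ

Looking at each term:
  - 9·log³(n) is O(log³ n)
  - 3ⁿ is O(3ⁿ)
  - 5·log²(n) is O(log² n)

The term 3ⁿ (O(3ⁿ)) grows fastest and dominates all others.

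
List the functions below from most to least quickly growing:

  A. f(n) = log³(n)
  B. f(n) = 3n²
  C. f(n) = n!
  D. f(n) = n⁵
C > D > B > A

Comparing growth rates:
C = n! is O(n!)
D = n⁵ is O(n⁵)
B = 3n² is O(n²)
A = log³(n) is O(log³ n)

Therefore, the order from fastest to slowest is: C > D > B > A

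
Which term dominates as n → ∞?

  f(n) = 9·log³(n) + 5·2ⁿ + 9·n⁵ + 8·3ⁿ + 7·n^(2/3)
8·3ⁿ

Looking at each term:
  - 9·log³(n) is O(log³ n)
  - 5·2ⁿ is O(2ⁿ)
  - 9·n⁵ is O(n⁵)
  - 8·3ⁿ is O(3ⁿ)
  - 7·n^(2/3) is O(n^(2/3))

The term 8·3ⁿ (O(3ⁿ)) grows fastest and dominates all others.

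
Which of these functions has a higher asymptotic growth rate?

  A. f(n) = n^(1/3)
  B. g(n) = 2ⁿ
B

f(n) = n^(1/3) is O(n^(1/3)), while g(n) = 2ⁿ is O(2ⁿ).
Since O(2ⁿ) grows faster than O(n^(1/3)), g(n) dominates.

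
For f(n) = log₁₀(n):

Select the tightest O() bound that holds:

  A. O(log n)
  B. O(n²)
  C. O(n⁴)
A

f(n) = log₁₀(n) is O(log n).
All listed options are valid Big-O bounds (upper bounds),
but O(log n) is the tightest (smallest valid bound).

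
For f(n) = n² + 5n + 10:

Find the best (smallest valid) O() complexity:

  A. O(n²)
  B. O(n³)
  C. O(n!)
A

f(n) = n² + 5n + 10 is O(n²).
All listed options are valid Big-O bounds (upper bounds),
but O(n²) is the tightest (smallest valid bound).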